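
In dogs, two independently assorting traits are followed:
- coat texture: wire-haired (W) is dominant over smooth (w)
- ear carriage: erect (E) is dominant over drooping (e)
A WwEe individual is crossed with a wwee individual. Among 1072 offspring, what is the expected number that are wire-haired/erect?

Dihybrid cross WwEe × wwee — consider each gene separately:
coat texture: Ww × ww → 2 Ww, 2 ww → 2 W_ : 2 ww (out of 4)
ear carriage: Ee × ee → 2 Ee, 2 ee → 2 E_ : 2 ee (out of 4)
Combine (counts out of 4 × 4 = 16): wire-haired/erect (W_E_) = 2×2 = 4; wire-haired/drooping (W_ee) = 2×2 = 4; smooth/erect (wwE_) = 2×2 = 4; smooth/drooping (wwee) = 2×2 = 4
Phenotype counts (out of 16): 4 wire-haired/erect, 4 wire-haired/drooping, 4 smooth/erect, 4 smooth/drooping
wire-haired/erect: 4 out of 16 → fraction 1/4
Expected count = 1/4 × 1072 = 268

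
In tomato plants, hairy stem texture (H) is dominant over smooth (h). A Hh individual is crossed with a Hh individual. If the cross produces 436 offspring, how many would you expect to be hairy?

Punnett square for Hh × Hh:
Offspring genotypes: 1 HH, 2 Hh, 1 hh
hairy: 3, smooth: 1
hairy: 3 out of 4 → fraction 3/4
Expected count = 3/4 × 436 = 327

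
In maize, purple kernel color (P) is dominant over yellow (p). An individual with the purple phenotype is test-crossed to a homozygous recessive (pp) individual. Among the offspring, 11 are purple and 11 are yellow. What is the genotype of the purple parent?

Test cross: ? × pp
Offspring: 11 purple, 11 yellow — approximately 1:1.
A 1:1 ratio in a test cross indicates the unknown parent is heterozygous (Pp).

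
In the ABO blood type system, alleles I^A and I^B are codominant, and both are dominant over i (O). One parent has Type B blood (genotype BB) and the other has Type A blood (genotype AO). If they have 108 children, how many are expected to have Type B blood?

Cross: BB × AO
Possible offspring genotypes: 2 AB, 2 BO
Blood type counts: 2 Type AB, 2 Type B
Probability of Type B: 2/4 = 1/2
Expected count = 1/2 × 108 = 54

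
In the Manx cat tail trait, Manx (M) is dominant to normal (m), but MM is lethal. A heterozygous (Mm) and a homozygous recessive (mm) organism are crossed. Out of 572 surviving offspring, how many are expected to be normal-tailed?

Cross: Mm × mm
Punnett square offspring (before lethality): 2 Mm, 2 mm
No MM offspring are produced in this cross.
normal-tailed: 2 out of 4 → fraction 1/2
Expected count = 1/2 × 572 = 286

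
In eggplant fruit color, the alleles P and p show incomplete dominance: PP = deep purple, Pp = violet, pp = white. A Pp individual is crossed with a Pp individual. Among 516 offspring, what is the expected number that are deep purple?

Punnett square for Pp × Pp:
Offspring genotypes: 1 PP, 2 Pp, 1 pp
Phenotype counts: 1 deep purple, 2 violet, 1 white
deep purple: 1 out of 4 → fraction 1/4
Expected count = 1/4 × 516 = 129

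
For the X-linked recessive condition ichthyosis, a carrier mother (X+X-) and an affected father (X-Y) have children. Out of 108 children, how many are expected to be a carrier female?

Cross: X+X- × X-Y
Offspring: 1 X+X-, 1 X+Y, 1 X-X-, 1 X-Y
Probability of a carrier female: 1/4
Expected count = 1/4 × 108 = 27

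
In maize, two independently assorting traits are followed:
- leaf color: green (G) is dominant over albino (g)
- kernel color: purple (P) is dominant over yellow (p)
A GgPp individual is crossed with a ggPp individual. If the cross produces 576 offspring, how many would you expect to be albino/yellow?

Dihybrid cross GgPp × ggPp — consider each gene separately:
leaf color: Gg × gg → 2 Gg, 2 gg → 2 G_ : 2 gg (out of 4)
kernel color: Pp × Pp → 1 PP, 2 Pp, 1 pp → 3 P_ : 1 pp (out of 4)
Combine (counts out of 4 × 4 = 16): green/purple (G_P_) = 2×3 = 6; green/yellow (G_pp) = 2×1 = 2; albino/purple (ggP_) = 2×3 = 6; albino/yellow (ggpp) = 2×1 = 2
Phenotype counts (out of 16): 6 green/purple, 2 green/yellow, 6 albino/purple, 2 albino/yellow
albino/yellow: 2 out of 16 → fraction 1/8
Expected count = 1/8 × 576 = 72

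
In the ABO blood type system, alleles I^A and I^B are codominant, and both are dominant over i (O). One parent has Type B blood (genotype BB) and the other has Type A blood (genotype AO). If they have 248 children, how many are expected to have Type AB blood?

Cross: BB × AO
Possible offspring genotypes: 2 AB, 2 BO
Blood type counts: 2 Type AB, 2 Type B
Probability of Type AB: 2/4 = 1/2
Expected count = 1/2 × 248 = 124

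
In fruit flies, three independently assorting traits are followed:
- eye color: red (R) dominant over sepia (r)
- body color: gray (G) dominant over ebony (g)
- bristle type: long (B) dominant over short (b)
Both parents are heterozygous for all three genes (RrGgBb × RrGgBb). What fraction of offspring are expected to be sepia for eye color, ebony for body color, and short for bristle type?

Trihybrid cross: RrGgBb × RrGgBb
Each trait segregates independently with a 3:1 phenotypic ratio, so each gene contributes 3/4 (dominant) or 1/4 (recessive).
Target: sepia (eye color), ebony (body color), short (bristle type)
Probability = product of independent per-trait probabilities
= 1/4 × 1/4 × 1/4 = 1/64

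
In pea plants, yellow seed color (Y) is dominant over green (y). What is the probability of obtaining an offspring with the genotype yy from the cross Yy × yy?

Punnett square for Yy × yy:
Offspring genotypes: 2 Yy, 2 yy
Total offspring: 4
Count with target: 2
Probability: 2/4 = 1/2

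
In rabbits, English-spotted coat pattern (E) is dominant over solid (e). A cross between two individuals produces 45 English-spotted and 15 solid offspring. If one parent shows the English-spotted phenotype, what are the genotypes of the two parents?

Observed offspring: 45 English-spotted, 15 solid
The observed ratio simplifies to 3:1. Solid (ee) offspring appear, so each parent must contribute one e allele. The parent stated to show English-spotted carries E, so it is Ee. The other parent is then either Ee or ee: Ee × ee would give a 1:1 split, whereas Ee × Ee gives 3:1 — matching the data. So both parents are heterozygous (Ee × Ee).
Parent genotypes: Ee × Ee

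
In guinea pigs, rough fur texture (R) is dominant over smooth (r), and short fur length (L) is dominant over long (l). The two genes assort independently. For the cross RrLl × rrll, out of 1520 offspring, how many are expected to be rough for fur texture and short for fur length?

Dihybrid cross RrLl × rrll — consider each gene separately:
fur texture: Rr × rr → 2 Rr, 2 rr → 2 R_ : 2 rr (out of 4)
fur length: Ll × ll → 2 Ll, 2 ll → 2 L_ : 2 ll (out of 4)
Looking for: rough (R_) and short (L_)
P(rough) = 2/4, P(short) = 2/4
P(both) = 2/4 × 2/4 = 4/16 = 1/4
Expected count = 1/4 × 1520 = 380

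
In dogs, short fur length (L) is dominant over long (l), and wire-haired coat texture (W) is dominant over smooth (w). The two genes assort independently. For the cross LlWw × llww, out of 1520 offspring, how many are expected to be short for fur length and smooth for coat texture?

Dihybrid cross LlWw × llww — consider each gene separately:
fur length: Ll × ll → 2 Ll, 2 ll → 2 L_ : 2 ll (out of 4)
coat texture: Ww × ww → 2 Ww, 2 ww → 2 W_ : 2 ww (out of 4)
Looking for: short (L_) and smooth (ww)
P(short) = 2/4, P(smooth) = 2/4
P(both) = 2/4 × 2/4 = 4/16 = 1/4
Expected count = 1/4 × 1520 = 380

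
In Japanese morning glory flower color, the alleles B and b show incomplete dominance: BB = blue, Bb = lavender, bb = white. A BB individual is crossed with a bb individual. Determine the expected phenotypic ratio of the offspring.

Punnett square for BB × bb:
Offspring genotypes: 4 Bb
Phenotype counts: 4 lavender
Ratio: all lavender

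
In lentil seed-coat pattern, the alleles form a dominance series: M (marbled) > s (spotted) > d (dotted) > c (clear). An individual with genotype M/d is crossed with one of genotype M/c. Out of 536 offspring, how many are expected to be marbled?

Cross: M/d × M/c
Allele dominance: M > s > d > c
Offspring genotypes: 1 M/M, 1 M/c, 1 M/d, 1 d/c
Phenotype counts: 3 marbled, 1 dotted
marbled: 3 out of 4 → fraction 3/4
Expected count = 3/4 × 536 = 402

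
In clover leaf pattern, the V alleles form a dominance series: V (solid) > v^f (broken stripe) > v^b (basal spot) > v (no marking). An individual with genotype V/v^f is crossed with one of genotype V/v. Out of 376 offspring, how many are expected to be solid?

Cross: V/v^f × V/v
Allele dominance: V > v^f > v^b > v
Offspring genotypes: 1 V/V, 1 V/v, 1 V/v^f, 1 v^f/v
Phenotype counts: 3 solid, 1 broken stripe
solid: 3 out of 4 → fraction 3/4
Expected count = 3/4 × 376 = 282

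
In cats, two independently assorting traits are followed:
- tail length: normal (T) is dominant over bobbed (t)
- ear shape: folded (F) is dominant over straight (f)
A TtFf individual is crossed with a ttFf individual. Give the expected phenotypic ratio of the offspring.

Dihybrid cross TtFf × ttFf — consider each gene separately:
tail length: Tt × tt → 2 Tt, 2 tt → 2 T_ : 2 tt (out of 4)
ear shape: Ff × Ff → 1 FF, 2 Ff, 1 ff → 3 F_ : 1 ff (out of 4)
Combine (counts out of 4 × 4 = 16): normal/folded (T_F_) = 2×3 = 6; normal/straight (T_ff) = 2×1 = 2; bobbed/folded (ttF_) = 2×3 = 6; bobbed/straight (ttff) = 2×1 = 2
Phenotype counts (out of 16): 6 normal/folded, 2 normal/straight, 6 bobbed/folded, 2 bobbed/straight
Ratio: 3 normal/folded : 1 normal/straight : 3 bobbed/folded : 1 bobbed/straight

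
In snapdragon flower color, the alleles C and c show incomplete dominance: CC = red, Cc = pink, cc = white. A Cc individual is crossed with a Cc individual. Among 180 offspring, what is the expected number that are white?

Punnett square for Cc × Cc:
Offspring genotypes: 1 CC, 2 Cc, 1 cc
Phenotype counts: 1 red, 2 pink, 1 white
white: 1 out of 4 → fraction 1/4
Expected count = 1/4 × 180 = 45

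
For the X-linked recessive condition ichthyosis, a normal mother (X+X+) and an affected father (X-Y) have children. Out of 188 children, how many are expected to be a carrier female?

Cross: X+X+ × X-Y
Offspring: 2 X+X-, 2 X+Y
Probability of a carrier female: 2/4 = 1/2
Expected count = 1/2 × 188 = 94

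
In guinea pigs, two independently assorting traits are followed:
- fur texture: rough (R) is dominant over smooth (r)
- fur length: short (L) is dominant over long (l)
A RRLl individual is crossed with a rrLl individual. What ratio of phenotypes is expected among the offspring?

Dihybrid cross RRLl × rrLl — consider each gene separately:
fur texture: RR × rr → 4 Rr → 4 R_ (out of 4)
fur length: Ll × Ll → 1 LL, 2 Ll, 1 ll → 3 L_ : 1 ll (out of 4)
Combine (counts out of 4 × 4 = 16): rough/short (R_L_) = 4×3 = 12; rough/long (R_ll) = 4×1 = 4
Phenotype counts (out of 16): 12 rough/short, 4 rough/long
Ratio: 3 rough/short : 1 rough/long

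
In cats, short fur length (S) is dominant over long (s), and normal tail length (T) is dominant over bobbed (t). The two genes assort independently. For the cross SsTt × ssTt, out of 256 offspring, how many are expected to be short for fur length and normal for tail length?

Dihybrid cross SsTt × ssTt — consider each gene separately:
fur length: Ss × ss → 2 Ss, 2 ss → 2 S_ : 2 ss (out of 4)
tail length: Tt × Tt → 1 TT, 2 Tt, 1 tt → 3 T_ : 1 tt (out of 4)
Looking for: short (S_) and normal (T_)
P(short) = 2/4, P(normal) = 3/4
P(both) = 2/4 × 3/4 = 6/16 = 3/8
Expected count = 3/8 × 256 = 96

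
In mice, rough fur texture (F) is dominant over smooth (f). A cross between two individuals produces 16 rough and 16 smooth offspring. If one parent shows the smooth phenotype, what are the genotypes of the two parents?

Observed offspring: 16 rough, 16 smooth
The observed ratio simplifies to 1:1. One parent shows smooth, so its genotype must be ff. A 1:1 offspring split requires the other parent to be heterozygous (Ff).
Parent genotypes: ff × Ff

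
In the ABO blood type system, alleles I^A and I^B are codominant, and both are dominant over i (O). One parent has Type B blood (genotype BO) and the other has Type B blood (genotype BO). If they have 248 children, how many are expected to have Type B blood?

Cross: BO × BO
Possible offspring genotypes: 1 BB, 2 BO, 1 OO
Blood type counts: 3 Type B, 1 Type O
Probability of Type B: 3/4
Expected count = 3/4 × 248 = 186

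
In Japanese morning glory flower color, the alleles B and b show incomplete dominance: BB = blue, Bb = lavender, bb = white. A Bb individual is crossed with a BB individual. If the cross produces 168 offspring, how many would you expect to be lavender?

Punnett square for Bb × BB:
Offspring genotypes: 2 BB, 2 Bb
Phenotype counts: 2 blue, 2 lavender
lavender: 2 out of 4 → fraction 1/2
Expected count = 1/2 × 168 = 84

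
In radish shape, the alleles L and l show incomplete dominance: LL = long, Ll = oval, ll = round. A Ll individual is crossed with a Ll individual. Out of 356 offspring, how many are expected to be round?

Punnett square for Ll × Ll:
Offspring genotypes: 1 LL, 2 Ll, 1 ll
Phenotype counts: 1 long, 2 oval, 1 round
round: 1 out of 4 → fraction 1/4
Expected count = 1/4 × 356 = 89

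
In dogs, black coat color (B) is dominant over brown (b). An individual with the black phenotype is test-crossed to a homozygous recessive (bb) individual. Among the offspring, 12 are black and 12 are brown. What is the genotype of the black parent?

Test cross: ? × bb
Offspring: 12 black, 12 brown — approximately 1:1.
A 1:1 ratio in a test cross indicates the unknown parent is heterozygous (Bb).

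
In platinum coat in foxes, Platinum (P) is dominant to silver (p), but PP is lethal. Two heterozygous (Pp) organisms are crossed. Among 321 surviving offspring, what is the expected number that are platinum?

Cross: Pp × Pp
Punnett square offspring (before lethality): 1 PP, 2 Pp, 1 pp
The PP genotype is lethal (embryos die); surviving offspring: 2 Pp, 1 pp
platinum: 2 out of 3 → fraction 2/3
Expected count = 2/3 × 321 = 214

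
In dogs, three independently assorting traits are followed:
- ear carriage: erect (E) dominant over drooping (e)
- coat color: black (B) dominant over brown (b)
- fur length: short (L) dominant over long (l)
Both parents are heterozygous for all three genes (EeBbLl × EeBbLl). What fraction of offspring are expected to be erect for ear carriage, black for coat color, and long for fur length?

Trihybrid cross: EeBbLl × EeBbLl
Each trait segregates independently with a 3:1 phenotypic ratio, so each gene contributes 3/4 (dominant) or 1/4 (recessive).
Target: erect (ear carriage), black (coat color), long (fur length)
Probability = product of independent per-trait probabilities
= 3/4 × 3/4 × 1/4 = 9/64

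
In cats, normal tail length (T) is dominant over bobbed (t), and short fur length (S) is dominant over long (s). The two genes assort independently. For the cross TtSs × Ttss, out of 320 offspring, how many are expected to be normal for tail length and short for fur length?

Dihybrid cross TtSs × Ttss — consider each gene separately:
tail length: Tt × Tt → 1 TT, 2 Tt, 1 tt → 3 T_ : 1 tt (out of 4)
fur length: Ss × ss → 2 Ss, 2 ss → 2 S_ : 2 ss (out of 4)
Looking for: normal (T_) and short (S_)
P(normal) = 3/4, P(short) = 2/4
P(both) = 3/4 × 2/4 = 6/16 = 3/8
Expected count = 3/8 × 320 = 120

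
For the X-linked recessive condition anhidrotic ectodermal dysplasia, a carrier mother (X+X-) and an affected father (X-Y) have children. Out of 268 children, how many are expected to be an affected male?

Cross: X+X- × X-Y
Offspring: 1 X+X-, 1 X+Y, 1 X-X-, 1 X-Y
Probability of an affected male: 1/4
Expected count = 1/4 × 268 = 67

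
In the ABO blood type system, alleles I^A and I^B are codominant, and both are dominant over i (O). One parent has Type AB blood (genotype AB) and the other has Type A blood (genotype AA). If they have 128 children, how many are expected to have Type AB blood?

Cross: AB × AA
Possible offspring genotypes: 2 AA, 2 AB
Blood type counts: 2 Type A, 2 Type AB
Probability of Type AB: 2/4 = 1/2
Expected count = 1/2 × 128 = 64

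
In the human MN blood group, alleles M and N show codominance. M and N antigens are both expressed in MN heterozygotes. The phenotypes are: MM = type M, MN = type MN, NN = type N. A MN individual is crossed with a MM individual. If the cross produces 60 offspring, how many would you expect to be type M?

Punnett square for MN × MM:
Offspring genotypes: 2 MM, 2 MN
Phenotype counts: 2 type M, 2 type MN
type M: 2 out of 4 → fraction 1/2
Expected count = 1/2 × 60 = 30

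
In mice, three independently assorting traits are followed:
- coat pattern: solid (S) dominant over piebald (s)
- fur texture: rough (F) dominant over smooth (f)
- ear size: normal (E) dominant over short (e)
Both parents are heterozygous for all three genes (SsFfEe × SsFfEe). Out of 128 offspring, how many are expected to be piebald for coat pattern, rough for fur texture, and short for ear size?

Trihybrid cross: SsFfEe × SsFfEe
Each trait segregates independently with a 3:1 phenotypic ratio, so each gene contributes 3/4 (dominant) or 1/4 (recessive).
Target: piebald (coat pattern), rough (fur texture), short (ear size)
Probability = product of independent per-trait probabilities
= 1/4 × 3/4 × 1/4 = 3/64
Expected count = 3/64 × 128 = 6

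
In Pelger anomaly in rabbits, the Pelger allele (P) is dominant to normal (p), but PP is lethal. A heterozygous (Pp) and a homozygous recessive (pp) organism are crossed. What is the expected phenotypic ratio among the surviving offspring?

Cross: Pp × pp
Punnett square offspring (before lethality): 2 Pp, 2 pp
No PP offspring are produced in this cross.
Ratio: 1 Pelger : 1 normal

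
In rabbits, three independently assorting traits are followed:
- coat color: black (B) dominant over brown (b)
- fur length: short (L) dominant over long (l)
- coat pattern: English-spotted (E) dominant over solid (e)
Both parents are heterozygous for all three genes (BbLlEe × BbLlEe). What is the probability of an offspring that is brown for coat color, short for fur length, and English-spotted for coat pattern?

Trihybrid cross: BbLlEe × BbLlEe
Each trait segregates independently with a 3:1 phenotypic ratio, so each gene contributes 3/4 (dominant) or 1/4 (recessive).
Target: brown (coat color), short (fur length), English-spotted (coat pattern)
Probability = product of independent per-trait probabilities
= 1/4 × 3/4 × 3/4 = 9/64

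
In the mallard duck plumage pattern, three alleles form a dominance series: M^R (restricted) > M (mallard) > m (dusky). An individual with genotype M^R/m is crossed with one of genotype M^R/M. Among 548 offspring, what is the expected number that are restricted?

Cross: M^R/m × M^R/M
Allele dominance: M^R > M > m
Offspring genotypes: 1 M^R/M^R, 1 M^R/M, 1 M^R/m, 1 M/m
Phenotype counts: 3 restricted, 1 mallard
restricted: 3 out of 4 → fraction 3/4
Expected count = 3/4 × 548 = 411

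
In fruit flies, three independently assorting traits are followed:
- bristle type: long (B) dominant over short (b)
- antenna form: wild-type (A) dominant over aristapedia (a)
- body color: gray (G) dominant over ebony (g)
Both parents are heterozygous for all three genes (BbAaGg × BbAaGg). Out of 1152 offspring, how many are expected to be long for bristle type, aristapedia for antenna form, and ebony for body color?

Trihybrid cross: BbAaGg × BbAaGg
Each trait segregates independently with a 3:1 phenotypic ratio, so each gene contributes 3/4 (dominant) or 1/4 (recessive).
Target: long (bristle type), aristapedia (antenna form), ebony (body color)
Probability = product of independent per-trait probabilities
= 3/4 × 1/4 × 1/4 = 3/64
Expected count = 3/64 × 1152 = 54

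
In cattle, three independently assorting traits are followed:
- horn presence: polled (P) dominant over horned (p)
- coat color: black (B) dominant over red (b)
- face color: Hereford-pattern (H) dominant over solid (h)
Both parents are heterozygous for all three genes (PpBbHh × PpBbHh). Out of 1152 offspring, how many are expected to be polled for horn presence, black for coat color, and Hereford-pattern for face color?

Trihybrid cross: PpBbHh × PpBbHh
Each trait segregates independently with a 3:1 phenotypic ratio, so each gene contributes 3/4 (dominant) or 1/4 (recessive).
Target: polled (horn presence), black (coat color), Hereford-pattern (face color)
Probability = product of independent per-trait probabilities
= 3/4 × 3/4 × 3/4 = 27/64
Expected count = 27/64 × 1152 = 486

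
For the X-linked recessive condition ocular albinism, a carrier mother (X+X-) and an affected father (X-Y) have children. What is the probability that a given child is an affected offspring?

Cross: X+X- × X-Y
Offspring: 1 X+X-, 1 X+Y, 1 X-X-, 1 X-Y
Probability of an affected offspring: 2/4 = 1/2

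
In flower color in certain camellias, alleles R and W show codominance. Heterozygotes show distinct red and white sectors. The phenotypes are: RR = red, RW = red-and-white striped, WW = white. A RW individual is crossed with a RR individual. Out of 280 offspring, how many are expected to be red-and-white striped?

Punnett square for RW × RR:
Offspring genotypes: 2 RR, 2 RW
Phenotype counts: 2 red, 2 red-and-white striped
red-and-white striped: 2 out of 4 → fraction 1/2
Expected count = 1/2 × 280 = 140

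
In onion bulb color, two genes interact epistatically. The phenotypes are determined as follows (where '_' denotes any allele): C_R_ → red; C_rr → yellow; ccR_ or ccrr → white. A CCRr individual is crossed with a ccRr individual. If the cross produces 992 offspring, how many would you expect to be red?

Cross: CCRr × ccRr — consider each gene separately:
C gene: CC × cc → 4 Cc → 4 C_ (out of 4)
R gene: Rr × Rr → 1 RR, 2 Rr, 1 rr → 3 R_ : 1 rr (out of 4)
Genotype classes (out of 4 × 4 = 16): C_R_ = 4×3 = 12; C_rr = 4×1 = 4
Apply the phenotype rules: C_R_ (12) → red; C_rr (4) → yellow
Phenotype counts (out of 16): 12 red, 4 yellow
red: 12 out of 16 → fraction 3/4
Expected count = 3/4 × 992 = 744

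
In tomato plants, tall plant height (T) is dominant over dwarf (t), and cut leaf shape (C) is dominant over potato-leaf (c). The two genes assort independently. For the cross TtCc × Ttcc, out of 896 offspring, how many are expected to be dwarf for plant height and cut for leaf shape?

Dihybrid cross TtCc × Ttcc — consider each gene separately:
plant height: Tt × Tt → 1 TT, 2 Tt, 1 tt → 3 T_ : 1 tt (out of 4)
leaf shape: Cc × cc → 2 Cc, 2 cc → 2 C_ : 2 cc (out of 4)
Looking for: dwarf (tt) and cut (C_)
P(dwarf) = 1/4, P(cut) = 2/4
P(both) = 1/4 × 2/4 = 2/16 = 1/8
Expected count = 1/8 × 896 = 112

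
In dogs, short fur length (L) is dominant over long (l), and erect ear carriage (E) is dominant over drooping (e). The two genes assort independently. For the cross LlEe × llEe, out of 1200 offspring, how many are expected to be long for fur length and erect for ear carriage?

Dihybrid cross LlEe × llEe — consider each gene separately:
fur length: Ll × ll → 2 Ll, 2 ll → 2 L_ : 2 ll (out of 4)
ear carriage: Ee × Ee → 1 EE, 2 Ee, 1 ee → 3 E_ : 1 ee (out of 4)
Looking for: long (ll) and erect (E_)
P(long) = 2/4, P(erect) = 3/4
P(both) = 2/4 × 3/4 = 6/16 = 3/8
Expected count = 3/8 × 1200 = 450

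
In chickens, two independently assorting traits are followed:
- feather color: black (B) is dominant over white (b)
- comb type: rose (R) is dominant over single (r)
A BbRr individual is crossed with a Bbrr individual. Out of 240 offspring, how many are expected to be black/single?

Dihybrid cross BbRr × Bbrr — consider each gene separately:
feather color: Bb × Bb → 1 BB, 2 Bb, 1 bb → 3 B_ : 1 bb (out of 4)
comb type: Rr × rr → 2 Rr, 2 rr → 2 R_ : 2 rr (out of 4)
Combine (counts out of 4 × 4 = 16): black/rose (B_R_) = 3×2 = 6; black/single (B_rr) = 3×2 = 6; white/rose (bbR_) = 1×2 = 2; white/single (bbrr) = 1×2 = 2
Phenotype counts (out of 16): 6 black/rose, 6 black/single, 2 white/rose, 2 white/single
black/single: 6 out of 16 → fraction 3/8
Expected count = 3/8 × 240 = 90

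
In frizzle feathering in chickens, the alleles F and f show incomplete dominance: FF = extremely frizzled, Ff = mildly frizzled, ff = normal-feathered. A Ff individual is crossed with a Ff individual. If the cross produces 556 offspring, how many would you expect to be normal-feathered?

Punnett square for Ff × Ff:
Offspring genotypes: 1 FF, 2 Ff, 1 ff
Phenotype counts: 1 extremely frizzled, 2 mildly frizzled, 1 normal-feathered
normal-feathered: 1 out of 4 → fraction 1/4
Expected count = 1/4 × 556 = 139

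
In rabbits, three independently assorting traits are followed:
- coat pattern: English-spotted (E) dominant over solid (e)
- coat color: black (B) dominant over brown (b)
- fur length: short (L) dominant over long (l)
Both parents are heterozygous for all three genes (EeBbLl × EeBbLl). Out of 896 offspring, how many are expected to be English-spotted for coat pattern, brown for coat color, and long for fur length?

Trihybrid cross: EeBbLl × EeBbLl
Each trait segregates independently with a 3:1 phenotypic ratio, so each gene contributes 3/4 (dominant) or 1/4 (recessive).
Target: English-spotted (coat pattern), brown (coat color), long (fur length)
Probability = product of independent per-trait probabilities
= 3/4 × 1/4 × 1/4 = 3/64
Expected count = 3/64 × 896 = 42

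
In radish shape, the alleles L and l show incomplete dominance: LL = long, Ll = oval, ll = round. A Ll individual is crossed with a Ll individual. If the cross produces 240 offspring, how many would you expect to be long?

Punnett square for Ll × Ll:
Offspring genotypes: 1 LL, 2 Ll, 1 ll
Phenotype counts: 1 long, 2 oval, 1 round
long: 1 out of 4 → fraction 1/4
Expected count = 1/4 × 240 = 60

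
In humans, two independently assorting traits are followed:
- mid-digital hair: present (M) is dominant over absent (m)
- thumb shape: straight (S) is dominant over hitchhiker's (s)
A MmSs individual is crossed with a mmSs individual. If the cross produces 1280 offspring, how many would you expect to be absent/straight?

Dihybrid cross MmSs × mmSs — consider each gene separately:
mid-digital hair: Mm × mm → 2 Mm, 2 mm → 2 M_ : 2 mm (out of 4)
thumb shape: Ss × Ss → 1 SS, 2 Ss, 1 ss → 3 S_ : 1 ss (out of 4)
Combine (counts out of 4 × 4 = 16): present/straight (M_S_) = 2×3 = 6; present/hitchhiker's (M_ss) = 2×1 = 2; absent/straight (mmS_) = 2×3 = 6; absent/hitchhiker's (mmss) = 2×1 = 2
Phenotype counts (out of 16): 6 present/straight, 2 present/hitchhiker's, 6 absent/straight, 2 absent/hitchhiker's
absent/straight: 6 out of 16 → fraction 3/8
Expected count = 3/8 × 1280 = 480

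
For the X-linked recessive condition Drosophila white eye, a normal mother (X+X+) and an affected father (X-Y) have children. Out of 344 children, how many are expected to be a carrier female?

Cross: X+X+ × X-Y
Offspring: 2 X+X-, 2 X+Y
Probability of a carrier female: 2/4 = 1/2
Expected count = 1/2 × 344 = 172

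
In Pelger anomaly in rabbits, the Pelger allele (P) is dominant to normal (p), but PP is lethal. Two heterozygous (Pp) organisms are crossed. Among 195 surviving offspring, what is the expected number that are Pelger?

Cross: Pp × Pp
Punnett square offspring (before lethality): 1 PP, 2 Pp, 1 pp
The PP genotype is lethal (embryos die); surviving offspring: 2 Pp, 1 pp
Pelger: 2 out of 3 → fraction 2/3
Expected count = 2/3 × 195 = 130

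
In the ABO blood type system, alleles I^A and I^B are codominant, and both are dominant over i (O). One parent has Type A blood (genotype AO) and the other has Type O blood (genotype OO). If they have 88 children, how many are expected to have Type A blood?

Cross: AO × OO
Possible offspring genotypes: 2 AO, 2 OO
Blood type counts: 2 Type A, 2 Type O
Probability of Type A: 2/4 = 1/2
Expected count = 1/2 × 88 = 44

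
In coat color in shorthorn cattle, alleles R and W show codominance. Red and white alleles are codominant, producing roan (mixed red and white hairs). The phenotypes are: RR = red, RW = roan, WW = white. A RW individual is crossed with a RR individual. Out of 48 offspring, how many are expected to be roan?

Punnett square for RW × RR:
Offspring genotypes: 2 RR, 2 RW
Phenotype counts: 2 red, 2 roan
roan: 2 out of 4 → fraction 1/2
Expected count = 1/2 × 48 = 24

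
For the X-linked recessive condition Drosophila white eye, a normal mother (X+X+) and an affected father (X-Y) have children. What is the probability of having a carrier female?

Cross: X+X+ × X-Y
Offspring: 2 X+X-, 2 X+Y
Probability of a carrier female: 2/4 = 1/2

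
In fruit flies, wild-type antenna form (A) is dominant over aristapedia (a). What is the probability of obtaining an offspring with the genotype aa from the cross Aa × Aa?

Punnett square for Aa × Aa:
Offspring genotypes: 1 AA, 2 Aa, 1 aa
Total offspring: 4
Count with target: 1
Probability: 1/4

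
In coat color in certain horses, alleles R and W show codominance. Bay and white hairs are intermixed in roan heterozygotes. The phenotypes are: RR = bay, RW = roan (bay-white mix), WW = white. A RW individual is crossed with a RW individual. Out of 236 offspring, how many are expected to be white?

Punnett square for RW × RW:
Offspring genotypes: 1 RR, 2 RW, 1 WW
Phenotype counts: 1 bay, 2 roan (bay-white mix), 1 white
white: 1 out of 4 → fraction 1/4
Expected count = 1/4 × 236 = 59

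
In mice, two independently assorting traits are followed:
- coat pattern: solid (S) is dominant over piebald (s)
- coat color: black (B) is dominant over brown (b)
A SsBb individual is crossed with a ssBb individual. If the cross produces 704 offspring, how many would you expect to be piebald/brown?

Dihybrid cross SsBb × ssBb — consider each gene separately:
coat pattern: Ss × ss → 2 Ss, 2 ss → 2 S_ : 2 ss (out of 4)
coat color: Bb × Bb → 1 BB, 2 Bb, 1 bb → 3 B_ : 1 bb (out of 4)
Combine (counts out of 4 × 4 = 16): solid/black (S_B_) = 2×3 = 6; solid/brown (S_bb) = 2×1 = 2; piebald/black (ssB_) = 2×3 = 6; piebald/brown (ssbb) = 2×1 = 2
Phenotype counts (out of 16): 6 solid/black, 2 solid/brown, 6 piebald/black, 2 piebald/brown
piebald/brown: 2 out of 16 → fraction 1/8
Expected count = 1/8 × 704 = 88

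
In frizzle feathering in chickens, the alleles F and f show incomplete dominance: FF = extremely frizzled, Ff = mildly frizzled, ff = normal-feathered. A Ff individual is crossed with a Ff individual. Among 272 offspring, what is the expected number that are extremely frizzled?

Punnett square for Ff × Ff:
Offspring genotypes: 1 FF, 2 Ff, 1 ff
Phenotype counts: 1 extremely frizzled, 2 mildly frizzled, 1 normal-feathered
extremely frizzled: 1 out of 4 → fraction 1/4
Expected count = 1/4 × 272 = 68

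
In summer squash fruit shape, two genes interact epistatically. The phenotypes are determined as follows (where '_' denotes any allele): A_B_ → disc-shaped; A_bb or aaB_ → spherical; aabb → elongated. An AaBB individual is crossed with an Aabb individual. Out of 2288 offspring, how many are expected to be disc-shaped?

Cross: AaBB × Aabb — consider each gene separately:
A gene: Aa × Aa → 1 AA, 2 Aa, 1 aa → 3 A_ : 1 aa (out of 4)
B gene: BB × bb → 4 Bb → 4 B_ (out of 4)
Genotype classes (out of 4 × 4 = 16): A_B_ = 3×4 = 12; aaB_ = 1×4 = 4
Apply the phenotype rules: A_B_ (12) → disc-shaped; aaB_ (4) → spherical
Phenotype counts (out of 16): 12 disc-shaped, 4 spherical
disc-shaped: 12 out of 16 → fraction 3/4
Expected count = 3/4 × 2288 = 1716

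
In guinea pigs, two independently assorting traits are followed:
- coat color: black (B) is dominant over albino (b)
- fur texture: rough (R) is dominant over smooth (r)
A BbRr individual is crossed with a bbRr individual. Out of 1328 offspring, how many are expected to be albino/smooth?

Dihybrid cross BbRr × bbRr — consider each gene separately:
coat color: Bb × bb → 2 Bb, 2 bb → 2 B_ : 2 bb (out of 4)
fur texture: Rr × Rr → 1 RR, 2 Rr, 1 rr → 3 R_ : 1 rr (out of 4)
Combine (counts out of 4 × 4 = 16): black/rough (B_R_) = 2×3 = 6; black/smooth (B_rr) = 2×1 = 2; albino/rough (bbR_) = 2×3 = 6; albino/smooth (bbrr) = 2×1 = 2
Phenotype counts (out of 16): 6 black/rough, 2 black/smooth, 6 albino/rough, 2 albino/smooth
albino/smooth: 2 out of 16 → fraction 1/8
Expected count = 1/8 × 1328 = 166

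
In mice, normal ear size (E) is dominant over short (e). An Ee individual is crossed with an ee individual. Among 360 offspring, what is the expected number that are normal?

Punnett square for Ee × ee:
Offspring genotypes: 2 Ee, 2 ee
normal: 2, short: 2
normal: 2 out of 4 → fraction 1/2
Expected count = 1/2 × 360 = 180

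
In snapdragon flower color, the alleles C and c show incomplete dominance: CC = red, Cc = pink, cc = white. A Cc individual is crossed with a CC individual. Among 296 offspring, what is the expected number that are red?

Punnett square for Cc × CC:
Offspring genotypes: 2 CC, 2 Cc
Phenotype counts: 2 red, 2 pink
red: 2 out of 4 → fraction 1/2
Expected count = 1/2 × 296 = 148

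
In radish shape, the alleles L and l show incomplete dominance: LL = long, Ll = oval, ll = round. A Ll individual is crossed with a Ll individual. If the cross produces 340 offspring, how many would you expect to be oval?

Punnett square for Ll × Ll:
Offspring genotypes: 1 LL, 2 Ll, 1 ll
Phenotype counts: 1 long, 2 oval, 1 round
oval: 2 out of 4 → fraction 1/2
Expected count = 1/2 × 340 = 170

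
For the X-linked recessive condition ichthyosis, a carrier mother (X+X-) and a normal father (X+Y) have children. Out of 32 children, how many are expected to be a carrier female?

Cross: X+X- × X+Y
Offspring: 1 X+X+, 1 X+Y, 1 X+X-, 1 X-Y
Probability of a carrier female: 1/4
Expected count = 1/4 × 32 = 8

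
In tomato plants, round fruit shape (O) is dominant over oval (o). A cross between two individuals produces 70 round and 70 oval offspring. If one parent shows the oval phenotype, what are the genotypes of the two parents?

Observed offspring: 70 round, 70 oval
The observed ratio simplifies to 1:1. One parent shows oval, so its genotype must be oo. A 1:1 offspring split requires the other parent to be heterozygous (Oo).
Parent genotypes: oo × Oo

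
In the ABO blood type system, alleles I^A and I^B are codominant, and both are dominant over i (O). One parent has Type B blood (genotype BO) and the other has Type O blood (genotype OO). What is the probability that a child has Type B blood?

Cross: BO × OO
Possible offspring genotypes: 2 BO, 2 OO
Blood type counts: 2 Type B, 2 Type O
Probability of Type B: 2/4 = 1/2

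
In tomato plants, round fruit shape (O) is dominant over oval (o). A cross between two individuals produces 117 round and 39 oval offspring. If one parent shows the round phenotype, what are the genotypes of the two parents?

Observed offspring: 117 round, 39 oval
The observed ratio simplifies to 3:1. Oval (oo) offspring appear, so each parent must contribute one o allele. The parent stated to show round carries O, so it is Oo. The other parent is then either Oo or oo: Oo × oo would give a 1:1 split, whereas Oo × Oo gives 3:1 — matching the data. So both parents are heterozygous (Oo × Oo).
Parent genotypes: Oo × Oo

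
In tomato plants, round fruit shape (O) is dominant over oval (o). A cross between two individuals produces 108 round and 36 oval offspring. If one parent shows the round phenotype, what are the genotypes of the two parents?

Observed offspring: 108 round, 36 oval
The observed ratio simplifies to 3:1. Oval (oo) offspring appear, so each parent must contribute one o allele. The parent stated to show round carries O, so it is Oo. The other parent is then either Oo or oo: Oo × oo would give a 1:1 split, whereas Oo × Oo gives 3:1 — matching the data. So both parents are heterozygous (Oo × Oo).
Parent genotypes: Oo × Oo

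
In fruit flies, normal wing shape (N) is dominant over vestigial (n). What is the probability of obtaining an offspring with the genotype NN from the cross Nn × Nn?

Punnett square for Nn × Nn:
Offspring genotypes: 1 NN, 2 Nn, 1 nn
Total offspring: 4
Count with target: 1
Probability: 1/4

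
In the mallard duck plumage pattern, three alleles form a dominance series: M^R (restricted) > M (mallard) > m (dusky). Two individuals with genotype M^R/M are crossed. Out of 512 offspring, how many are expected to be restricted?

Cross: M^R/M × M^R/M
Allele dominance: M^R > M > m
Offspring genotypes: 1 M^R/M^R, 2 M^R/M, 1 M/M
Phenotype counts: 3 restricted, 1 mallard
restricted: 3 out of 4 → fraction 3/4
Expected count = 3/4 × 512 = 384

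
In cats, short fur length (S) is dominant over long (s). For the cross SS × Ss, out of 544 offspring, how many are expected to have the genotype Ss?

Punnett square for SS × Ss:
Offspring genotypes: 2 SS, 2 Ss
Total offspring: 4
Count with target: 2
Probability: 2/4 = 1/2
Expected count = 1/2 × 544 = 272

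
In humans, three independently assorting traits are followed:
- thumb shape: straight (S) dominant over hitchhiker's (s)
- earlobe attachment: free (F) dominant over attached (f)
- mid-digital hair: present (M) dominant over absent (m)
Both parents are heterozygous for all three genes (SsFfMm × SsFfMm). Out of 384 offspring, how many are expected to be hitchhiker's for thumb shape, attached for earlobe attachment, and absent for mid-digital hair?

Trihybrid cross: SsFfMm × SsFfMm
Each trait segregates independently with a 3:1 phenotypic ratio, so each gene contributes 3/4 (dominant) or 1/4 (recessive).
Target: hitchhiker's (thumb shape), attached (earlobe attachment), absent (mid-digital hair)
Probability = product of independent per-trait probabilities
= 1/4 × 1/4 × 1/4 = 1/64
Expected count = 1/64 × 384 = 6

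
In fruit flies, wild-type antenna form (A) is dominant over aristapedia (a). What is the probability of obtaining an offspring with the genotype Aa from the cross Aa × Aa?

Punnett square for Aa × Aa:
Offspring genotypes: 1 AA, 2 Aa, 1 aa
Total offspring: 4
Count with target: 2
Probability: 2/4 = 1/2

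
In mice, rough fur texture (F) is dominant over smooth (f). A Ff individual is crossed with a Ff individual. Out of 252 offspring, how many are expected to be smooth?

Punnett square for Ff × Ff:
Offspring genotypes: 1 FF, 2 Ff, 1 ff
rough: 3, smooth: 1
smooth: 1 out of 4 → fraction 1/4
Expected count = 1/4 × 252 = 63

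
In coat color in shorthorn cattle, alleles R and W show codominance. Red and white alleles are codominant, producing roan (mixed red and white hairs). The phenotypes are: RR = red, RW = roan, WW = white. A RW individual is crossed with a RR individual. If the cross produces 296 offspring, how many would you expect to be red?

Punnett square for RW × RR:
Offspring genotypes: 2 RR, 2 RW
Phenotype counts: 2 red, 2 roan
red: 2 out of 4 → fraction 1/2
Expected count = 1/2 × 296 = 148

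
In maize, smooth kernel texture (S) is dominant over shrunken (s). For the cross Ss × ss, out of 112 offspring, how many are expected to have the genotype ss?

Punnett square for Ss × ss:
Offspring genotypes: 2 Ss, 2 ss
Total offspring: 4
Count with target: 2
Probability: 2/4 = 1/2
Expected count = 1/2 × 112 = 56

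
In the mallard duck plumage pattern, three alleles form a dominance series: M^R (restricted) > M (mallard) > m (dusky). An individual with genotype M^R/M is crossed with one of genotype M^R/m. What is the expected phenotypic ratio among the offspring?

Cross: M^R/M × M^R/m
Allele dominance: M^R > M > m
Offspring genotypes: 1 M^R/M^R, 1 M^R/m, 1 M^R/M, 1 M/m
Phenotype counts: 3 restricted, 1 mallard
Ratio: 3 restricted : 1 mallard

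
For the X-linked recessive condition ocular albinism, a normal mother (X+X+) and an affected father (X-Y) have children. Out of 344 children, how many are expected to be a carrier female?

Cross: X+X+ × X-Y
Offspring: 2 X+X-, 2 X+Y
Probability of a carrier female: 2/4 = 1/2
Expected count = 1/2 × 344 = 172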